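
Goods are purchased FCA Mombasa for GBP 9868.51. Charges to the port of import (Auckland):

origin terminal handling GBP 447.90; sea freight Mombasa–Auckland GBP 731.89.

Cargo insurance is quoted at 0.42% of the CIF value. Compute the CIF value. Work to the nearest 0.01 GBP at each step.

CIF value: GBP 11094.90

Let C be the CIF value. C = FCA price + pre-shipment costs + freight + 0.42% × C
C − 0.42% × C = 9868.51 + 447.90 + 731.89
0.9958 × C = 11048.30
C = 11048.30 / 0.9958 = 11094.90
Insurance premium = 0.42% × 11094.90 = 46.60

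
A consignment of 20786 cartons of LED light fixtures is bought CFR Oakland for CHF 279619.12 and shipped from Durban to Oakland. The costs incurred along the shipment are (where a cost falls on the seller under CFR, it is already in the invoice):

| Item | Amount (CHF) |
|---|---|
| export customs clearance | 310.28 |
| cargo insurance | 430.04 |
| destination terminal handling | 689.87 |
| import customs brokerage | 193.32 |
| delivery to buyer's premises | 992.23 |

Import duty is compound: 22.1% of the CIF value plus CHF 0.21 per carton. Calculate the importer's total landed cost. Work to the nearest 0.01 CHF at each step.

Total landed cost: CHF 348180.50

CFR: the seller pays costs through ocean freight to the destination port, but not insurance.
Already in the invoice (seller's account under CFR): export clearance — exclude.
CIF value = CFR price + insurance = 279619.12 + 430.04 = 280049.16
Ad valorem component: 280049.16 × 22.1% = 61890.86
Specific component: 20786 × 0.21 = 4365.06
Import duty = 61890.86 + 4365.06 = 66255.92
Buyer bears: insurance 430.04 + destination terminal 689.87 + brokerage 193.32 + delivery 992.23 + duty 66255.92 = 68561.38
Landed cost = invoice 279619.12 + 68561.38 = 348180.50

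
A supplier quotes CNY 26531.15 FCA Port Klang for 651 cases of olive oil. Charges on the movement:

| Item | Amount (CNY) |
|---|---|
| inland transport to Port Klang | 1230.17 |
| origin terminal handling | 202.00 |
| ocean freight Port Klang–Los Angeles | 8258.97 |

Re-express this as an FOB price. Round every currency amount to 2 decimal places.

FOB price: CNY 26733.15

Not relevant to the conversion: inland to port — on the seller under both FCA and FOB; already in the FCA price and stays in the FOB price. freight — on the buyer under both terms; not part of either seller's price.
From FCA to FOB, the seller additionally bears: origin terminal.
FOB price = 26531.15 + 202.00 = 26733.15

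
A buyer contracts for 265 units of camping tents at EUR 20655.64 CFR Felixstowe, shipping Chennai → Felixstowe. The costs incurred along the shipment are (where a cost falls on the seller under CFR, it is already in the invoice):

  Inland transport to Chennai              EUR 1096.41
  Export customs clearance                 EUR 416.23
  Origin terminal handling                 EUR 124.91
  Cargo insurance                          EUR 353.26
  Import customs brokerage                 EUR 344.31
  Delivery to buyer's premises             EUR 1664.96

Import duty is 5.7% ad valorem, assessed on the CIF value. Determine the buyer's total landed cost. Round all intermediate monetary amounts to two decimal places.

Total landed cost: EUR 24215.68

CFR: the seller pays costs through ocean freight to the destination port, but not insurance.
Already in the invoice (seller's account under CFR): inland to port, export clearance, origin terminal — exclude.
CIF value = CFR price + insurance = 20655.64 + 353.26 = 21008.90
Import duty = 21008.90 × 5.7% = 1197.51
Buyer bears: insurance 353.26 + brokerage 344.31 + delivery 1664.96 + duty 1197.51 = 3560.04
Landed cost = invoice 20655.64 + 3560.04 = 24215.68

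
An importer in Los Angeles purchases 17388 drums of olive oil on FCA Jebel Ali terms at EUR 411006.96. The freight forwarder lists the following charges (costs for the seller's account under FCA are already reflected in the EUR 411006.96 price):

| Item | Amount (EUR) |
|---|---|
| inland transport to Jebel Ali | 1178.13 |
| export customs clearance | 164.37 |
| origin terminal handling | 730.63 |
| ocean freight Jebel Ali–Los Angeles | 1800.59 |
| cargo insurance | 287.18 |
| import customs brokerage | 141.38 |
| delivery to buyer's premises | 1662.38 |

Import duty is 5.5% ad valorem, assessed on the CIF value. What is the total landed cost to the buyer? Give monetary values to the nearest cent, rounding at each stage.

FCA: the seller delivers export-cleared goods to the carrier; the buyer bears costs from that point.
Already in the invoice (seller's account under FCA): inland to port, export clearance — exclude.
CIF value = FCA price + origin terminal + freight + insurance = 411006.96 + 730.63 + 1800.59 + 287.18 = 413825.36
Import duty = 413825.36 × 5.5% = 22760.39
Buyer bears: origin terminal 730.63 + freight 1800.59 + insurance 287.18 + brokerage 141.38 + delivery 1662.38 + duty 22760.39 = 27382.55
Landed cost = invoice 411006.96 + 27382.55 = 438389.51

Total landed cost: EUR 438389.51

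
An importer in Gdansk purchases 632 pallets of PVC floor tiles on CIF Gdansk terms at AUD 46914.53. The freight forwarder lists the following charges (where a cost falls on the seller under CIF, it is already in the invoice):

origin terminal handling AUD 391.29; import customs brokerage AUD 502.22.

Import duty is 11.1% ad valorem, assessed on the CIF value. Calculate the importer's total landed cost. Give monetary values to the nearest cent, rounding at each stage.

CIF: the seller pays costs through ocean freight and marine insurance to the destination port.
Already in the invoice (seller's account under CIF): origin terminal — exclude.
The CIF price already equals the CIF value: 46914.53
Import duty = 46914.53 × 11.1% = 5207.51
Buyer bears: brokerage 502.22 + duty 5207.51 = 5709.73
Landed cost = invoice 46914.53 + 5709.73 = 52624.26

Total landed cost: AUD 52624.26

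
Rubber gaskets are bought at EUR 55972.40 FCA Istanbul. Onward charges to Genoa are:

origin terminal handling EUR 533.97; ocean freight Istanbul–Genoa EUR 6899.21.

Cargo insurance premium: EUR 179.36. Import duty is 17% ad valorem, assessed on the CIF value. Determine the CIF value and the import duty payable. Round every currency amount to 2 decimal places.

CIF value: EUR 63584.94; import duty: EUR 10809.44

CIF = FCA price + pre-shipment costs + freight + insurance
CIF = 55972.40 + 533.97 + 6899.21 + 179.36 = 63584.94
Import duty = 63584.94 × 17% = 10809.44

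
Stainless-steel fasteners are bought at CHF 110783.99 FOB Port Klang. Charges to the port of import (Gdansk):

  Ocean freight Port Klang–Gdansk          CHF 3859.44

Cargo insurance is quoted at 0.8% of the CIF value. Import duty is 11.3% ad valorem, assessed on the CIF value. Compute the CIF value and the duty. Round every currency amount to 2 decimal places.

CIF value: CHF 115567.97; import duty: CHF 13059.18

Let C be the CIF value. C = FOB price + freight + 0.8% × C
C − 0.8% × C = 110783.99 + 3859.44
0.992 × C = 114643.43
C = 114643.43 / 0.992 = 115567.97
Insurance premium = 0.8% × 115567.97 = 924.54
Import duty = 115567.97 × 11.3% = 13059.18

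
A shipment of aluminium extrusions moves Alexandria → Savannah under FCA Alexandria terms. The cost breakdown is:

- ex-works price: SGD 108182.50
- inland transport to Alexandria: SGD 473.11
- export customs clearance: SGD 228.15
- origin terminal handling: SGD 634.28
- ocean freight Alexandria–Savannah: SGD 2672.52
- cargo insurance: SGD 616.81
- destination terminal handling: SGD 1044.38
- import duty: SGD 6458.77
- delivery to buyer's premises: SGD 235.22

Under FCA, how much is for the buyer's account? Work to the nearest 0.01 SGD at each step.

FCA: the seller delivers export-cleared goods to the carrier; the buyer bears costs from that point.
Seller's account: goods 108182.50 + inland to port 473.11 + export clearance 228.15 = 108883.76
Buyer's account: origin terminal 634.28 + freight 2672.52 + insurance 616.81 + destination terminal 1044.38 + duty 6458.77 + delivery 235.22 = 11661.98

Buyer's account: SGD 11661.98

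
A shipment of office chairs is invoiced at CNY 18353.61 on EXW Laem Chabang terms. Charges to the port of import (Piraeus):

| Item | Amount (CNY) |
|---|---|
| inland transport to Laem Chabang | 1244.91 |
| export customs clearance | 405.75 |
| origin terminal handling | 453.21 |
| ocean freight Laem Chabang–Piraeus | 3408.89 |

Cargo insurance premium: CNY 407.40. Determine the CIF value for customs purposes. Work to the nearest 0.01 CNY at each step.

CIF = EXW price + pre-shipment costs + freight + insurance
CIF = 18353.61 + 1244.91 + 405.75 + 453.21 + 3408.89 + 407.40 = 24273.77

CIF value: CNY 24273.77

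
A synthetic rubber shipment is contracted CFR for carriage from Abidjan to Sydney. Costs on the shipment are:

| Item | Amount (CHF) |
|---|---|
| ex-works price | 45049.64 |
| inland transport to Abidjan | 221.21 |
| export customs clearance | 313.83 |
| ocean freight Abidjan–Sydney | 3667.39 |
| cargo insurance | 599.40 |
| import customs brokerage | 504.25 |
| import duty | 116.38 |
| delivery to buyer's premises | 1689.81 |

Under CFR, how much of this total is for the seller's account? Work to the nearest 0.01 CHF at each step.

Seller's account: CHF 49252.07

CFR: the seller pays costs through ocean freight to the destination port, but not insurance.
Seller's account: goods 45049.64 + inland to port 221.21 + export clearance 313.83 + freight 3667.39 = 49252.07
Buyer's account: insurance 599.40 + brokerage 504.25 + duty 116.38 + delivery 1689.81 = 2909.84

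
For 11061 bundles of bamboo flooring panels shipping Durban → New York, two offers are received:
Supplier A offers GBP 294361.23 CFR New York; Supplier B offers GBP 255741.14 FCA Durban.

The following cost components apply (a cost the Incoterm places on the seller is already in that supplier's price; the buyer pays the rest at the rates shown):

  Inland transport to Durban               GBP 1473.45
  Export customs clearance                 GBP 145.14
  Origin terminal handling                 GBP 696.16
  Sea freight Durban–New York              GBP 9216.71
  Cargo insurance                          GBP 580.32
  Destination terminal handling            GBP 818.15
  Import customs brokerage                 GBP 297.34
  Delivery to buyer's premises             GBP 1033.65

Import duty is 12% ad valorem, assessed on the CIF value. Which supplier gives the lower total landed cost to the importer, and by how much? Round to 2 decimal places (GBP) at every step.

Supplier B is cheaper by GBP 32152.09

Supplier A (CFR):
CIF value = CFR price + insurance = 294361.23 + 580.32 = 294941.55
Import duty = 294941.55 × 12% = 35392.99
Buyer bears (A): 580.32 + 818.15 + 297.34 + 1033.65 = 2729.46
Landed cost (A) = invoice 294361.23 + 2729.46 + duty 35392.99 = 332483.68
Supplier B (FCA):
CIF value = FCA price + origin terminal + freight + insurance = 255741.14 + 696.16 + 9216.71 + 580.32 = 266234.33
Import duty = 266234.33 × 12% = 31948.12
Buyer bears (B): 696.16 + 9216.71 + 580.32 + 818.15 + 297.34 + 1033.65 = 12642.33
Landed cost (B) = invoice 255741.14 + 12642.33 + duty 31948.12 = 300331.59
Difference = |332483.68 − 300331.59| = 32152.09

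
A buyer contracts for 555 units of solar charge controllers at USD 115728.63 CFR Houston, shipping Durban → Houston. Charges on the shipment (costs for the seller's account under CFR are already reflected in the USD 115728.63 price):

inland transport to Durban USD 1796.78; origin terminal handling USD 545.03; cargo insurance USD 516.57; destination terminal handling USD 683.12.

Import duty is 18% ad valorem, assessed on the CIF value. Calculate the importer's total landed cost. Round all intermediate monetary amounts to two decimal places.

CFR: the seller pays costs through ocean freight to the destination port, but not insurance.
Already in the invoice (seller's account under CFR): inland to port, origin terminal — exclude.
CIF value = CFR price + insurance = 115728.63 + 516.57 = 116245.20
Import duty = 116245.20 × 18% = 20924.14
Buyer bears: insurance 516.57 + destination terminal 683.12 + duty 20924.14 = 22123.83
Landed cost = invoice 115728.63 + 22123.83 = 137852.46

Total landed cost: USD 137852.46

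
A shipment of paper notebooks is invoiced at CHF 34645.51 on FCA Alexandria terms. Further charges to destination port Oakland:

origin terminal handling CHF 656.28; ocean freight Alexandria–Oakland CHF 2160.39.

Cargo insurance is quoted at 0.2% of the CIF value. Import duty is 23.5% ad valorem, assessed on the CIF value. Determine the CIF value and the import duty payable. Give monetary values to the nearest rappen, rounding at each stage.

CIF value: CHF 37537.25; import duty: CHF 8821.25

Let C be the CIF value. C = FCA price + pre-shipment costs + freight + 0.2% × C
C − 0.2% × C = 34645.51 + 656.28 + 2160.39
0.998 × C = 37462.18
C = 37462.18 / 0.998 = 37537.25
Insurance premium = 0.2% × 37537.25 = 75.07
Import duty = 37537.25 × 23.5% = 8821.25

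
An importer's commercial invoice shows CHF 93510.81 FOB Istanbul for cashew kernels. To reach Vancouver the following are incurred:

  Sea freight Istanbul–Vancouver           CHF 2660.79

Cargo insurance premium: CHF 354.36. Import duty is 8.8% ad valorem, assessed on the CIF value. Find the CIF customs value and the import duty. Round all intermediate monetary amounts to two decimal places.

CIF value: CHF 96525.96; import duty: CHF 8494.28

CIF = FOB price + freight + insurance
CIF = 93510.81 + 2660.79 + 354.36 = 96525.96
Import duty = 96525.96 × 8.8% = 8494.28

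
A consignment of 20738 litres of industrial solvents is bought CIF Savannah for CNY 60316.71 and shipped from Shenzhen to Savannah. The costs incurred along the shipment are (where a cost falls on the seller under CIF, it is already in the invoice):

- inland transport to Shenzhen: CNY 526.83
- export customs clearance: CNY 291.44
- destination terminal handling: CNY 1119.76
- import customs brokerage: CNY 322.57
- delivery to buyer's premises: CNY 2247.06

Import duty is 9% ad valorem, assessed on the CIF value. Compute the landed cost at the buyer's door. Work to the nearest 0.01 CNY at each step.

Total landed cost: CNY 69434.60

CIF: the seller pays costs through ocean freight and marine insurance to the destination port.
Already in the invoice (seller's account under CIF): inland to port, export clearance — exclude.
The CIF price already equals the CIF value: 60316.71
Import duty = 60316.71 × 9% = 5428.50
Buyer bears: destination terminal 1119.76 + brokerage 322.57 + delivery 2247.06 + duty 5428.50 = 9117.89
Landed cost = invoice 60316.71 + 9117.89 = 69434.60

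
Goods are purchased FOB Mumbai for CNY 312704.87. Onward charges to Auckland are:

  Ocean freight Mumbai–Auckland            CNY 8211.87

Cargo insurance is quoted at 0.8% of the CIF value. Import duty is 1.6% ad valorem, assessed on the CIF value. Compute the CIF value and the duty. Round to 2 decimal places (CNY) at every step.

Let C be the CIF value. C = FOB price + freight + 0.8% × C
C − 0.8% × C = 312704.87 + 8211.87
0.992 × C = 320916.74
C = 320916.74 / 0.992 = 323504.78
Insurance premium = 0.8% × 323504.78 = 2588.04
Import duty = 323504.78 × 1.6% = 5176.08

CIF value: CNY 323504.78; import duty: CNY 5176.08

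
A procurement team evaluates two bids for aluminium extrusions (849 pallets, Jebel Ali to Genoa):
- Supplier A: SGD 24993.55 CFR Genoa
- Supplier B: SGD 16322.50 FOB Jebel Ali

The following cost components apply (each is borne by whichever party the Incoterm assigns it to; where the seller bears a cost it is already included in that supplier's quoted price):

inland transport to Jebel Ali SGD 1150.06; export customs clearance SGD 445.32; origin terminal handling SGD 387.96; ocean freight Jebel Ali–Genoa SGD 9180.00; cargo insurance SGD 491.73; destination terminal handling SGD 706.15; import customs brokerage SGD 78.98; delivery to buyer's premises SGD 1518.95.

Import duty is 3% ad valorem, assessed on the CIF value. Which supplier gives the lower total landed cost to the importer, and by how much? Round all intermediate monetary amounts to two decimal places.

Supplier A (CFR):
CIF value = CFR price + insurance = 24993.55 + 491.73 = 25485.28
Import duty = 25485.28 × 3% = 764.56
Buyer bears (A): 491.73 + 706.15 + 78.98 + 1518.95 = 2795.81
Landed cost (A) = invoice 24993.55 + 2795.81 + duty 764.56 = 28553.92
Supplier B (FOB):
CIF value = FOB price + freight + insurance = 16322.50 + 9180.00 + 491.73 = 25994.23
Import duty = 25994.23 × 3% = 779.83
Buyer bears (B): 9180.00 + 491.73 + 706.15 + 78.98 + 1518.95 = 11975.81
Landed cost (B) = invoice 16322.50 + 11975.81 + duty 779.83 = 29078.14
Difference = |28553.92 − 29078.14| = 524.22

Supplier A is cheaper by SGD 524.22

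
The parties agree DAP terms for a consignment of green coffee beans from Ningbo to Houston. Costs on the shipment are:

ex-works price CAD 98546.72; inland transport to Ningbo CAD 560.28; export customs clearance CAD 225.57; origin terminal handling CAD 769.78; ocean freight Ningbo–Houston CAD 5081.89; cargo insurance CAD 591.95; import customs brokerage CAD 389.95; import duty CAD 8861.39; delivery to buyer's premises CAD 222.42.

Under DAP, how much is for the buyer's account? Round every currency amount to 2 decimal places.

Buyer's account: CAD 9251.34

DAP: the seller bears all costs to the named destination except import duty and clearance.
Seller's account: goods 98546.72 + inland to port 560.28 + export clearance 225.57 + origin terminal 769.78 + freight 5081.89 + insurance 591.95 + delivery 222.42 = 105998.61
Buyer's account: brokerage 389.95 + duty 8861.39 = 9251.34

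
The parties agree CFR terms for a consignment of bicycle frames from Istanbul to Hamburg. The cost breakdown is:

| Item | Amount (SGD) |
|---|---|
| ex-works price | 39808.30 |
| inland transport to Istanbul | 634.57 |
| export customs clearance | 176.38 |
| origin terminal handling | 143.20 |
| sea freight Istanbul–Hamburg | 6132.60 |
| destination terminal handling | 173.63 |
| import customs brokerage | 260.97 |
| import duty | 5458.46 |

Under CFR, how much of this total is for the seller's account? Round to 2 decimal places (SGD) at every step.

Seller's account: SGD 46895.05

CFR: the seller pays costs through ocean freight to the destination port, but not insurance.
Seller's account: goods 39808.30 + inland to port 634.57 + export clearance 176.38 + origin terminal 143.20 + freight 6132.60 = 46895.05
Buyer's account: destination terminal 173.63 + brokerage 260.97 + duty 5458.46 = 5893.06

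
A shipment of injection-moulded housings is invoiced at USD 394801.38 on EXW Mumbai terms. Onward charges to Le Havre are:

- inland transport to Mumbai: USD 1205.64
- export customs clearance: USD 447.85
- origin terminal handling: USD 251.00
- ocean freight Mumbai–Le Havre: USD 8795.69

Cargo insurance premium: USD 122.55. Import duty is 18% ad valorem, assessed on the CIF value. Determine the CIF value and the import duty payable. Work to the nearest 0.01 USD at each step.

CIF value: USD 405624.11; import duty: USD 73012.34

CIF = EXW price + pre-shipment costs + freight + insurance
CIF = 394801.38 + 1205.64 + 447.85 + 251.00 + 8795.69 + 122.55 = 405624.11
Import duty = 405624.11 × 18% = 73012.34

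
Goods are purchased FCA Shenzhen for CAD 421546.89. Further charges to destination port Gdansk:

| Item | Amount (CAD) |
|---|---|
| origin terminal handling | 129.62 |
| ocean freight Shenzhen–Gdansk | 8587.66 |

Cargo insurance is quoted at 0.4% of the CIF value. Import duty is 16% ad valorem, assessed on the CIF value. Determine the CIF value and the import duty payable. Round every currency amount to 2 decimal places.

Let C be the CIF value. C = FCA price + pre-shipment costs + freight + 0.4% × C
C − 0.4% × C = 421546.89 + 129.62 + 8587.66
0.996 × C = 430264.17
C = 430264.17 / 0.996 = 431992.14
Insurance premium = 0.4% × 431992.14 = 1727.97
Import duty = 431992.14 × 16% = 69118.74

CIF value: CAD 431992.14; import duty: CAD 69118.74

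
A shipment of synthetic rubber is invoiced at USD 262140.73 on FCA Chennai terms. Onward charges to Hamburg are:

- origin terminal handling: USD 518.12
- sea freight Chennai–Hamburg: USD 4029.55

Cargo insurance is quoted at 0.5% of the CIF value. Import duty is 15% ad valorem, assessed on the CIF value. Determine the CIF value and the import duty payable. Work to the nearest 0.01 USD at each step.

CIF value: USD 268028.54; import duty: USD 40204.28

Let C be the CIF value. C = FCA price + pre-shipment costs + freight + 0.5% × C
C − 0.5% × C = 262140.73 + 518.12 + 4029.55
0.995 × C = 266688.40
C = 266688.40 / 0.995 = 268028.54
Insurance premium = 0.5% × 268028.54 = 1340.14
Import duty = 268028.54 × 15% = 40204.28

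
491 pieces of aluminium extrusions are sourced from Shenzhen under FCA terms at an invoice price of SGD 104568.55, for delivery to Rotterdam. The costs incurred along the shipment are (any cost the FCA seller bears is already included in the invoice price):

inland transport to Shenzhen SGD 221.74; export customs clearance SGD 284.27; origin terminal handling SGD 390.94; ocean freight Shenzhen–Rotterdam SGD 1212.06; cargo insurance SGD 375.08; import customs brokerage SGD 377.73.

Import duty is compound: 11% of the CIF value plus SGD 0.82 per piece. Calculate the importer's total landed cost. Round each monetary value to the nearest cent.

FCA: the seller delivers export-cleared goods to the carrier; the buyer bears costs from that point.
Already in the invoice (seller's account under FCA): inland to port, export clearance — exclude.
CIF value = FCA price + origin terminal + freight + insurance = 104568.55 + 390.94 + 1212.06 + 375.08 = 106546.63
Ad valorem component: 106546.63 × 11% = 11720.13
Specific component: 491 × 0.82 = 402.62
Import duty = 11720.13 + 402.62 = 12122.75
Buyer bears: origin terminal 390.94 + freight 1212.06 + insurance 375.08 + brokerage 377.73 + duty 12122.75 = 14478.56
Landed cost = invoice 104568.55 + 14478.56 = 119047.11

Total landed cost: SGD 119047.11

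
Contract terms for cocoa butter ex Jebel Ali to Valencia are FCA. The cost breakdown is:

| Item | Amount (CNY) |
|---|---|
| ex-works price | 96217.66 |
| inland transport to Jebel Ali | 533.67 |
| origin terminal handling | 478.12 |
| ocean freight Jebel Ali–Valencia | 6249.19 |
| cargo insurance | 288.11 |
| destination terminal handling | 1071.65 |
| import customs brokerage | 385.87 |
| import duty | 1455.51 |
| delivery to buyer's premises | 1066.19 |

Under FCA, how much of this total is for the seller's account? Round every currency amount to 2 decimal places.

Seller's account: CNY 96751.33

FCA: the seller delivers export-cleared goods to the carrier; the buyer bears costs from that point.
Seller's account: goods 96217.66 + inland to port 533.67 = 96751.33
Buyer's account: origin terminal 478.12 + freight 6249.19 + insurance 288.11 + destination terminal 1071.65 + brokerage 385.87 + duty 1455.51 + delivery 1066.19 = 10994.64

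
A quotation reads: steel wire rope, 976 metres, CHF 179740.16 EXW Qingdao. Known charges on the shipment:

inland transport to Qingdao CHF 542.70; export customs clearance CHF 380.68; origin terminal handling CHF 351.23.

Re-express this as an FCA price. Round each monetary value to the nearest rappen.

FCA price: CHF 180663.54

Not relevant to the conversion: origin terminal — on the buyer under both terms; not part of either seller's price.
From EXW to FCA, the seller additionally bears: inland to port, export clearance.
FCA price = 179740.16 + 542.70 + 380.68 = 180663.54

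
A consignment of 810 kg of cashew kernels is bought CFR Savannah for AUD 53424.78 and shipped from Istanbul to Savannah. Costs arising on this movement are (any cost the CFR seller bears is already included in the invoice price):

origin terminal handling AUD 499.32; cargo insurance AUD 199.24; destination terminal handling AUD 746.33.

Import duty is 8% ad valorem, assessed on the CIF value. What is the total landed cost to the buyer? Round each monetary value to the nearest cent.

Total landed cost: AUD 58660.27

CFR: the seller pays costs through ocean freight to the destination port, but not insurance.
Already in the invoice (seller's account under CFR): origin terminal — exclude.
CIF value = CFR price + insurance = 53424.78 + 199.24 = 53624.02
Import duty = 53624.02 × 8% = 4289.92
Buyer bears: insurance 199.24 + destination terminal 746.33 + duty 4289.92 = 5235.49
Landed cost = invoice 53424.78 + 5235.49 = 58660.27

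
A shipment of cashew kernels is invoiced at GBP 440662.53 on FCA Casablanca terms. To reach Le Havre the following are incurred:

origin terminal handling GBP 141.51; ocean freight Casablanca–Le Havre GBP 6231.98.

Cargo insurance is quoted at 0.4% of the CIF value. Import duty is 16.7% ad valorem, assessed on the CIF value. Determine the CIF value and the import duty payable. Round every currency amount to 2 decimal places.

CIF value: GBP 448831.35; import duty: GBP 74954.84

Let C be the CIF value. C = FCA price + pre-shipment costs + freight + 0.4% × C
C − 0.4% × C = 440662.53 + 141.51 + 6231.98
0.996 × C = 447036.02
C = 447036.02 / 0.996 = 448831.35
Insurance premium = 0.4% × 448831.35 = 1795.33
Import duty = 448831.35 × 16.7% = 74954.84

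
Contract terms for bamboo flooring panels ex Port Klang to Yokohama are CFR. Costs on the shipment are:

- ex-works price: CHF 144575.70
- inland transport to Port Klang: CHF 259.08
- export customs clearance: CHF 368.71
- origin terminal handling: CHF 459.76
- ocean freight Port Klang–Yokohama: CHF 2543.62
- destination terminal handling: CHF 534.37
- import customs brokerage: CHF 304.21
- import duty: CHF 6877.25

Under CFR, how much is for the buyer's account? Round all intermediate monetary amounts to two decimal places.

CFR: the seller pays costs through ocean freight to the destination port, but not insurance.
Seller's account: goods 144575.70 + inland to port 259.08 + export clearance 368.71 + origin terminal 459.76 + freight 2543.62 = 148206.87
Buyer's account: destination terminal 534.37 + brokerage 304.21 + duty 6877.25 = 7715.83

Buyer's account: CHF 7715.83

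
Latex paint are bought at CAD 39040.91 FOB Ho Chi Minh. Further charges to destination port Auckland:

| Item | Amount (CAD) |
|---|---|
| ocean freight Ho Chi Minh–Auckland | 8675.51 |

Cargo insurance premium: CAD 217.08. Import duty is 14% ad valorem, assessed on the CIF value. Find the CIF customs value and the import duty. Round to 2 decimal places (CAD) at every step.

CIF = FOB price + freight + insurance
CIF = 39040.91 + 8675.51 + 217.08 = 47933.50
Import duty = 47933.50 × 14% = 6710.69

CIF value: CAD 47933.50; import duty: CAD 6710.69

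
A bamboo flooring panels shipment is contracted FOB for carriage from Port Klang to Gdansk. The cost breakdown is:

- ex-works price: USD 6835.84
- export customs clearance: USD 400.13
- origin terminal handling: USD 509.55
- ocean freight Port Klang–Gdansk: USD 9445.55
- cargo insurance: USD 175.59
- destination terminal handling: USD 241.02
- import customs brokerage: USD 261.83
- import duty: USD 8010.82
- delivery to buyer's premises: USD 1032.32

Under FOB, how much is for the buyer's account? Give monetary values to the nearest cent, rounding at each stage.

Buyer's account: USD 19167.13

FOB: the seller bears costs until goods are on board at the origin port; the buyer bears freight, insurance and all costs thereafter.
Seller's account: goods 6835.84 + export clearance 400.13 + origin terminal 509.55 = 7745.52
Buyer's account: freight 9445.55 + insurance 175.59 + destination terminal 241.02 + brokerage 261.83 + duty 8010.82 + delivery 1032.32 = 19167.13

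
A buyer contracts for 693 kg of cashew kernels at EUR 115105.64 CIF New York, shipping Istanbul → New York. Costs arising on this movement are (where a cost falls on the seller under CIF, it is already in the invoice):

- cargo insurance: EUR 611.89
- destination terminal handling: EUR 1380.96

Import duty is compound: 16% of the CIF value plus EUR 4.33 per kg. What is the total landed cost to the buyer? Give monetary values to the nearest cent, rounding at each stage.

Total landed cost: EUR 137904.19

CIF: the seller pays costs through ocean freight and marine insurance to the destination port.
Already in the invoice (seller's account under CIF): insurance — exclude.
The CIF price already equals the CIF value: 115105.64
Ad valorem component: 115105.64 × 16% = 18416.90
Specific component: 693 × 4.33 = 3000.69
Import duty = 18416.90 + 3000.69 = 21417.59
Buyer bears: destination terminal 1380.96 + duty 21417.59 = 22798.55
Landed cost = invoice 115105.64 + 22798.55 = 137904.19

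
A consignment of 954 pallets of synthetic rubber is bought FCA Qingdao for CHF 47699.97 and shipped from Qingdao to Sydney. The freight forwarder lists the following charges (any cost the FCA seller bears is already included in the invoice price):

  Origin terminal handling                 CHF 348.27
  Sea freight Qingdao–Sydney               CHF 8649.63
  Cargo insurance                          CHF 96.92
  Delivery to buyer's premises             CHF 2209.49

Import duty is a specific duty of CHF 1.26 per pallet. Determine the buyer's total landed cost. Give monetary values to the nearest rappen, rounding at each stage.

FCA: the seller delivers export-cleared goods to the carrier; the buyer bears costs from that point.
CIF value = FCA price + origin terminal + freight + insurance = 47699.97 + 348.27 + 8649.63 + 96.92 = 56794.79
Import duty = 954 × 1.26 = 1202.04
Buyer bears: origin terminal 348.27 + freight 8649.63 + insurance 96.92 + delivery 2209.49 + duty 1202.04 = 12506.35
Landed cost = invoice 47699.97 + 12506.35 = 60206.32

Total landed cost: CHF 60206.32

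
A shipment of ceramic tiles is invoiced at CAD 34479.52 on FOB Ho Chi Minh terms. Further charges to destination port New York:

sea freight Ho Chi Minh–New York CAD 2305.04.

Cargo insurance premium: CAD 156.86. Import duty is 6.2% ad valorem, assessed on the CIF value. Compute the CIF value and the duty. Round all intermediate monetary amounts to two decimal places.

CIF value: CAD 36941.42; import duty: CAD 2290.37

CIF = FOB price + freight + insurance
CIF = 34479.52 + 2305.04 + 156.86 = 36941.42
Import duty = 36941.42 × 6.2% = 2290.37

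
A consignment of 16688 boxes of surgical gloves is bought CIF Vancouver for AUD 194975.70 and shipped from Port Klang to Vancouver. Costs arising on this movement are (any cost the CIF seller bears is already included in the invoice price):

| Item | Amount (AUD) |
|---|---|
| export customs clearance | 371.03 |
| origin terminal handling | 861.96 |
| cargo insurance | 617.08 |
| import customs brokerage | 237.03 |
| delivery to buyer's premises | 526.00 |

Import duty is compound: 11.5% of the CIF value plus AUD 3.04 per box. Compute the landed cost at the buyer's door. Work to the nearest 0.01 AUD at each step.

CIF: the seller pays costs through ocean freight and marine insurance to the destination port.
Already in the invoice (seller's account under CIF): export clearance, origin terminal, insurance — exclude.
The CIF price already equals the CIF value: 194975.70
Ad valorem component: 194975.70 × 11.5% = 22422.21
Specific component: 16688 × 3.04 = 50731.52
Import duty = 22422.21 + 50731.52 = 73153.73
Buyer bears: brokerage 237.03 + delivery 526.00 + duty 73153.73 = 73916.76
Landed cost = invoice 194975.70 + 73916.76 = 268892.46

Total landed cost: AUD 268892.46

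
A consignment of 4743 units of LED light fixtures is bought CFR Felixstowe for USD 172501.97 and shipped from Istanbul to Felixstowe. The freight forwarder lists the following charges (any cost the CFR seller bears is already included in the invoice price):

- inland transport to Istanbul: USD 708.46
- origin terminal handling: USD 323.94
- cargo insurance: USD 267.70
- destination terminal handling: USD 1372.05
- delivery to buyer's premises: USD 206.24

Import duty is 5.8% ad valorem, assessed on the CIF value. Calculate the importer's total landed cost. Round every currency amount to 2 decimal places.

Total landed cost: USD 184368.60

CFR: the seller pays costs through ocean freight to the destination port, but not insurance.
Already in the invoice (seller's account under CFR): inland to port, origin terminal — exclude.
CIF value = CFR price + insurance = 172501.97 + 267.70 = 172769.67
Import duty = 172769.67 × 5.8% = 10020.64
Buyer bears: insurance 267.70 + destination terminal 1372.05 + delivery 206.24 + duty 10020.64 = 11866.63
Landed cost = invoice 172501.97 + 11866.63 = 184368.60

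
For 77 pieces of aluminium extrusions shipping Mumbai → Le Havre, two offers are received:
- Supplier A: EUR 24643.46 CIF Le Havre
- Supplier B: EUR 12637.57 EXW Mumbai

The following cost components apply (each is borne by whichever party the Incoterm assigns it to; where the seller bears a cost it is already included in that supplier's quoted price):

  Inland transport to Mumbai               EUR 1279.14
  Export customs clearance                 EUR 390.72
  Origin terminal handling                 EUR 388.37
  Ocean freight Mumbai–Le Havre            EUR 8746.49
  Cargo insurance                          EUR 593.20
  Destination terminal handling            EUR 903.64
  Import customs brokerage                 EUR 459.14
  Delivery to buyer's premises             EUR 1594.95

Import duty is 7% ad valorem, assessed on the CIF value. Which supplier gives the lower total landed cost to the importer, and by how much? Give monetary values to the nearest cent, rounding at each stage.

Supplier A (CIF):
The CIF price already equals the CIF value: 24643.46
Import duty = 24643.46 × 7% = 1725.04
Buyer bears (A): 903.64 + 459.14 + 1594.95 = 2957.73
Landed cost (A) = invoice 24643.46 + 2957.73 + duty 1725.04 = 29326.23
Supplier B (EXW):
CIF value = EXW price + inland to port + export clearance + origin terminal + freight + insurance = 12637.57 + 1279.14 + 390.72 + 388.37 + 8746.49 + 593.20 = 24035.49
Import duty = 24035.49 × 7% = 1682.48
Buyer bears (B): 1279.14 + 390.72 + 388.37 + 8746.49 + 593.20 + 903.64 + 459.14 + 1594.95 = 14355.65
Landed cost (B) = invoice 12637.57 + 14355.65 + duty 1682.48 = 28675.70
Difference = |29326.23 − 28675.70| = 650.53

Supplier B is cheaper by EUR 650.53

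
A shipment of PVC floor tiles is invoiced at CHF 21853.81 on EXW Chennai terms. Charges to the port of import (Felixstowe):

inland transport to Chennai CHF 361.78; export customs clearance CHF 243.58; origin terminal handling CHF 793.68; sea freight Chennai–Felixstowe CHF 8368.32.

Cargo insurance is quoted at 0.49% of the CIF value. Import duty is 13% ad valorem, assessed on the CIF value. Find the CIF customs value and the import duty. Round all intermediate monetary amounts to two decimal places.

CIF value: CHF 31776.88; import duty: CHF 4130.99

Let C be the CIF value. C = EXW price + pre-shipment costs + freight + 0.49% × C
C − 0.49% × C = 21853.81 + 361.78 + 243.58 + 793.68 + 8368.32
0.9951 × C = 31621.17
C = 31621.17 / 0.9951 = 31776.88
Insurance premium = 0.49% × 31776.88 = 155.71
Import duty = 31776.88 × 13% = 4130.99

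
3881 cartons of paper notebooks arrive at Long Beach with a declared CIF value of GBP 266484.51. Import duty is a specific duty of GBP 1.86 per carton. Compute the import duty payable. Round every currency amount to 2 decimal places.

Import duty: GBP 7218.66

Import duty = 3881 × 1.86 = 7218.66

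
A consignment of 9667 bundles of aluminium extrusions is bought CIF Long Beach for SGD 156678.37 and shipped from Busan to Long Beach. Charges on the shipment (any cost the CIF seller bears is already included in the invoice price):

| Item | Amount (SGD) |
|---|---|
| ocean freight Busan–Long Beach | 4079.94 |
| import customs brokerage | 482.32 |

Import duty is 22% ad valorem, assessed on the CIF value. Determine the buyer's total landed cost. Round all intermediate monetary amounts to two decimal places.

Total landed cost: SGD 191629.93

CIF: the seller pays costs through ocean freight and marine insurance to the destination port.
Already in the invoice (seller's account under CIF): freight — exclude.
The CIF price already equals the CIF value: 156678.37
Import duty = 156678.37 × 22% = 34469.24
Buyer bears: brokerage 482.32 + duty 34469.24 = 34951.56
Landed cost = invoice 156678.37 + 34951.56 = 191629.93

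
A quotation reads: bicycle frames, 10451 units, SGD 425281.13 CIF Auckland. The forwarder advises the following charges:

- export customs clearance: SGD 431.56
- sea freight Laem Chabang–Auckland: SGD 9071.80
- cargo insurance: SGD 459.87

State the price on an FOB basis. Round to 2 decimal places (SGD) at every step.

Not relevant to the conversion: export clearance — on the seller under both CIF and FOB; already in the CIF price and stays in the FOB price.
From CIF to FOB, the seller no longer bears: freight, insurance.
FOB price = 425281.13 − 9071.80 − 459.87 = 415749.46

FOB price: SGD 415749.46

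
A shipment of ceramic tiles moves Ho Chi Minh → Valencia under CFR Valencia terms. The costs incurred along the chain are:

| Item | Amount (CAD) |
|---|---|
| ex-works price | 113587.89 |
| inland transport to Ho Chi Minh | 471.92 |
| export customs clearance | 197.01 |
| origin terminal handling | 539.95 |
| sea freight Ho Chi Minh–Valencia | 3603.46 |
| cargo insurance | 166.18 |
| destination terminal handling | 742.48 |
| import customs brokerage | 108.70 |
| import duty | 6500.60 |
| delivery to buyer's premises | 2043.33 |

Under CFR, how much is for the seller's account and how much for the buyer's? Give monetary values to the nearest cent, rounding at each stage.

CFR: the seller pays costs through ocean freight to the destination port, but not insurance.
Seller's account: goods 113587.89 + inland to port 471.92 + export clearance 197.01 + origin terminal 539.95 + freight 3603.46 = 118400.23
Buyer's account: insurance 166.18 + destination terminal 742.48 + brokerage 108.70 + duty 6500.60 + delivery 2043.33 = 9561.29

Seller: CAD 118400.23; buyer: CAD 9561.29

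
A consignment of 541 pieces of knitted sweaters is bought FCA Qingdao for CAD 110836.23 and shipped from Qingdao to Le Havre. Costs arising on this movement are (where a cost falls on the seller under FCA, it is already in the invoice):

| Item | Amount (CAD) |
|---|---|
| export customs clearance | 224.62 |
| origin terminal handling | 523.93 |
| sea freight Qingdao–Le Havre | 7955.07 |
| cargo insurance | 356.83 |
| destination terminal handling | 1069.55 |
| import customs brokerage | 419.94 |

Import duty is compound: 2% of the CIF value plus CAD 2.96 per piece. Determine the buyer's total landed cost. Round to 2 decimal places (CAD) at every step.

Total landed cost: CAD 125156.35

FCA: the seller delivers export-cleared goods to the carrier; the buyer bears costs from that point.
Already in the invoice (seller's account under FCA): export clearance — exclude.
CIF value = FCA price + origin terminal + freight + insurance = 110836.23 + 523.93 + 7955.07 + 356.83 = 119672.06
Ad valorem component: 119672.06 × 2% = 2393.44
Specific component: 541 × 2.96 = 1601.36
Import duty = 2393.44 + 1601.36 = 3994.80
Buyer bears: origin terminal 523.93 + freight 7955.07 + insurance 356.83 + destination terminal 1069.55 + brokerage 419.94 + duty 3994.80 = 14320.12
Landed cost = invoice 110836.23 + 14320.12 = 125156.35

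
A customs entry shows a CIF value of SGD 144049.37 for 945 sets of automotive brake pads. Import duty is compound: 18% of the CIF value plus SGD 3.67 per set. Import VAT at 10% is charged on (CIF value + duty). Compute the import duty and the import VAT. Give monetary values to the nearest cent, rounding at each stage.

Ad valorem component: 144049.37 × 18% = 25928.89
Specific component: 945 × 3.67 = 3468.15
Import duty = 25928.89 + 3468.15 = 29397.04
VAT base = CIF + duty = 144049.37 + 29397.04 = 173446.41
Import VAT = 173446.41 × 10% = 17344.64

Import duty: SGD 29397.04; import VAT: SGD 17344.64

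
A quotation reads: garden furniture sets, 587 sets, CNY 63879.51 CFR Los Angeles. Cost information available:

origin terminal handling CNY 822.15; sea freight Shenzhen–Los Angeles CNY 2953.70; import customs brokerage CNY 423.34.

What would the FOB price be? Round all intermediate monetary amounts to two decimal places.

Not relevant to the conversion: origin terminal — on the seller under both CFR and FOB; already in the CFR price and stays in the FOB price. brokerage — on the buyer under both terms; not part of either seller's price.
From CFR to FOB, the seller no longer bears: freight.
FOB price = 63879.51 − 2953.70 = 60925.81

FOB price: CNY 60925.81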